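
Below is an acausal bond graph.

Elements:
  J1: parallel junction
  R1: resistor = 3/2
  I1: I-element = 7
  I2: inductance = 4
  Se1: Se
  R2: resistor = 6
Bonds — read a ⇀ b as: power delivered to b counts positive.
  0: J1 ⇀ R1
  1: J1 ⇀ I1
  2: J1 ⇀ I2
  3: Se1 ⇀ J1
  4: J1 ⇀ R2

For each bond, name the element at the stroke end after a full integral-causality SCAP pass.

β3 |J1  (Se1 fixes effort; stroke away)
β0 |R1  (common-e at J1 fixed by 3)
β1 |I1  (J1: bond 3 brought effort, rest push out)
β2 |I2  (J1: bond 3 brought effort, rest push out)
β4 |R2  (J1 effort already set via bond 3)

β0 stroke at R1
β1 stroke at I1
β2 stroke at I2
β3 stroke at J1
β4 stroke at R2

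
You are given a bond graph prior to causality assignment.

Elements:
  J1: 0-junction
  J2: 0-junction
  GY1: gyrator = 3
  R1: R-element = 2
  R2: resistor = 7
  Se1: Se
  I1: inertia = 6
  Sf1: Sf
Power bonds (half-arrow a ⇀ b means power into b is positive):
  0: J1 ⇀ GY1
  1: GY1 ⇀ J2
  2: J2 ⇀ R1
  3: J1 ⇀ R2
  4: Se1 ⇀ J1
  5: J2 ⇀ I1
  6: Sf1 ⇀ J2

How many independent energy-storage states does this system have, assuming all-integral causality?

β4 stroke at J1  (Se1 fixes effort; stroke away)
β6 stroke at Sf1  (Sf1 (Sf) sets flow on bond)
β0 stroke at GY1  (common-e at J1 fixed by 4)
β3 stroke at R2  (0-jn J1 has e-setter on 4)
β1 stroke at GY1  (through GY1, causality inverts; strokes same side of GY1)
β5 stroke at I1  (I1 integral (f out))
β2 stroke at J2  (only one effort-in slot at J2)

1  (I1 all integral)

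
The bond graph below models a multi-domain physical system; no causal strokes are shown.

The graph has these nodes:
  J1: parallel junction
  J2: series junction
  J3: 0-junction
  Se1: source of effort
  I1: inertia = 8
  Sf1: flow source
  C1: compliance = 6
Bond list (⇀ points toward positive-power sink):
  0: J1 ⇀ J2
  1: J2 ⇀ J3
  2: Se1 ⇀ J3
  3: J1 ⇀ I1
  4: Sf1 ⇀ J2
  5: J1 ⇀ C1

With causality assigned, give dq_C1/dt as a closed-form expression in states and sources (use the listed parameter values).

bond 2 →J3  (Se1 (Se) sets effort on bond)
bond 4 →Sf1  (Sf1: flow source, stroke at near end)
bond 0 →J2  (common-f at J2 fixed by 4)
bond 1 →J2  (J2: bond 4 brought flow, rest push out)
bond 3 →I1  (I1 integral (f out))
bond 5 →J1  (J1 needs exactly one e-in)

dq_C1/dt = -F_Sf1 - p_I1/8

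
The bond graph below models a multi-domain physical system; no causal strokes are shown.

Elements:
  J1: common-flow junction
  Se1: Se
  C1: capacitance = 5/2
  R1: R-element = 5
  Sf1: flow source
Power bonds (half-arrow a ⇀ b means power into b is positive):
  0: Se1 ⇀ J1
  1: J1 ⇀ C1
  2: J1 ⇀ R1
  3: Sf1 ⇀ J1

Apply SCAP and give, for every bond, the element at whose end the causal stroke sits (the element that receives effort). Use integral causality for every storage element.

b0 |J1
b1 |J1
b2 |J1
b3 |Sf1

bond 0 stroke at J1  (Se1 (Se) sets effort on bond)
bond 3 stroke at Sf1  (Sf1: flow source, stroke at near end)
bond 1 stroke at J1  (common-f at J1 fixed by 3)
bond 2 stroke at J1  (common-f at J1 fixed by 3)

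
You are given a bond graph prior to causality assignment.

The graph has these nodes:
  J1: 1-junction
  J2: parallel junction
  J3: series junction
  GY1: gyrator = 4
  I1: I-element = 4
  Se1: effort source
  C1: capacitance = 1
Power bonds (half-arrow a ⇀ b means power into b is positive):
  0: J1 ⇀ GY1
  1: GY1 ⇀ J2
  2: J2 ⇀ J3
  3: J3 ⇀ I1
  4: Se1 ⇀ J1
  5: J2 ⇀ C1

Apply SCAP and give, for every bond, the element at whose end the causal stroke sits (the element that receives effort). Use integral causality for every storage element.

β4 |J1  (Se1 fixes effort; stroke away)
β0 |GY1  (only one flow-in slot at J1)
β1 |GY1  (GY1: gyrator matches bond 0)
β3 |I1  (I1 integral (f out))
β2 |J3  (J3: bond 3 brought flow, rest push out)
β5 |J2  (only one effort-in slot at J2)

bond 0 stroke at GY1
bond 1 stroke at GY1
bond 2 stroke at J3
bond 3 stroke at I1
bond 4 stroke at J1
bond 5 stroke at J2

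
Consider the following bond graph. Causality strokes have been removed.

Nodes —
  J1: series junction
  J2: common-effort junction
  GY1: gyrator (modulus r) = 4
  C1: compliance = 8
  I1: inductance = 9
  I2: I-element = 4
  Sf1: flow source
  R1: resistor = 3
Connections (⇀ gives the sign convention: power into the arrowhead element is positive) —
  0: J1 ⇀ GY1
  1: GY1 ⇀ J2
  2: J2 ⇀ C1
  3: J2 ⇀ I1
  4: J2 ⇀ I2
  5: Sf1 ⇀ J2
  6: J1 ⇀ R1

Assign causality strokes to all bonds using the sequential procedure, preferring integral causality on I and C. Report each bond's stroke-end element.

β0 stroke at GY1
β1 stroke at GY1
β2 stroke at J2
β3 stroke at I1
β4 stroke at I2
β5 stroke at Sf1
β6 stroke at J1

β5 stroke at Sf1  (Sf1: flow source, stroke at near end)
β2 stroke at J2  (C1 integral (e out))
β1 stroke at GY1  (common-e at J2 fixed by 2)
β3 stroke at I1  (0-jn J2 has e-setter on 2)
β4 stroke at I2  (common-e at J2 fixed by 2)
β0 stroke at GY1  (GY1 both-in/both-out from 1)
β6 stroke at J1  (J1 flow already set via bond 0)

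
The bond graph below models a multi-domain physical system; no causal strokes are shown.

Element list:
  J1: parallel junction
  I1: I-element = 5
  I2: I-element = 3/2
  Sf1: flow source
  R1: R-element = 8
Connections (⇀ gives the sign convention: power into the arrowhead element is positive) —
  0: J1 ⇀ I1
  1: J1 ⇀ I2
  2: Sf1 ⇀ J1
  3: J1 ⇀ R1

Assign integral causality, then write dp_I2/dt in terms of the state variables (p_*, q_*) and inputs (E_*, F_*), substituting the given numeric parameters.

dp_I2/dt = 8*F_Sf1 - 8*p_I1/5 - 16*p_I2/3

bond 2 stroke at Sf1  (source Sf1 imposes f)
bond 0 stroke at I1  (prefer integral on I1)
bond 1 stroke at I2  (I2 integral (f out))
bond 3 stroke at J1  (J1: last free bond brings effort in)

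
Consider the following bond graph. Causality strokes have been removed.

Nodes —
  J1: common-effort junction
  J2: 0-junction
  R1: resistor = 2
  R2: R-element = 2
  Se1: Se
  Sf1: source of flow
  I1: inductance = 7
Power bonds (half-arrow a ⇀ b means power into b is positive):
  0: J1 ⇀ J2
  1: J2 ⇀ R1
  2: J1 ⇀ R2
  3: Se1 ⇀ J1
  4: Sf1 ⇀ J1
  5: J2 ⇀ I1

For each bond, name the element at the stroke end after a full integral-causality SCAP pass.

β0 stroke→J2
β1 stroke→R1
β2 stroke→R2
β3 stroke→J1
β4 stroke→Sf1
β5 stroke→I1

#3 |J1  (source Se1 imposes e)
#4 |Sf1  (Sf1 fixes flow; stroke at Sf1)
#0 |J2  (common-e at J1 fixed by 3)
#2 |R2  (common-e at J1 fixed by 3)
#1 |R1  (J2 effort already set via bond 0)
#5 |I1  (0-jn J2 has e-setter on 0)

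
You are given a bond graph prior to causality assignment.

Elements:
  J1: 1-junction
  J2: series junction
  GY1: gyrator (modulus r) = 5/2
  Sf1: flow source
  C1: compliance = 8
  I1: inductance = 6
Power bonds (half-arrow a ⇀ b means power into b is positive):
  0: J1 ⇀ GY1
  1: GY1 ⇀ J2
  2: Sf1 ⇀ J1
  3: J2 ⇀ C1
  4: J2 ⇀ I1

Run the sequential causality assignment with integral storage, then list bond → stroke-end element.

b2 stroke→Sf1  (Sf1 (Sf) sets flow on bond)
b0 stroke→J1  (J1 flow already set via bond 2)
b1 stroke→J2  (through GY1, causality inverts; strokes same side of GY1)
b3 stroke→J2  (C1 integral (e out))
b4 stroke→I1  (closing 1-jn rule on J2)

β0 →J1
β1 →J2
β2 →Sf1
β3 →J2
β4 →I1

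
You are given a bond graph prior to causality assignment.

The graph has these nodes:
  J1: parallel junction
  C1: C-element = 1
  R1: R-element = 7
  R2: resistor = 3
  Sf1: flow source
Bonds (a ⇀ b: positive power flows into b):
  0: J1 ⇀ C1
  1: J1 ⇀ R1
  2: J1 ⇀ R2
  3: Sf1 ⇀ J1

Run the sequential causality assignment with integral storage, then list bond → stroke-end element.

#0 →J1
#1 →R1
#2 →R2
#3 →Sf1

b3 →Sf1  (Sf1: flow source, stroke at near end)
b0 →J1  (C1 outputs effort q/C1)
b1 →R1  (J1: bond 0 brought effort, rest push out)
b2 →R2  (common-e at J1 fixed by 0)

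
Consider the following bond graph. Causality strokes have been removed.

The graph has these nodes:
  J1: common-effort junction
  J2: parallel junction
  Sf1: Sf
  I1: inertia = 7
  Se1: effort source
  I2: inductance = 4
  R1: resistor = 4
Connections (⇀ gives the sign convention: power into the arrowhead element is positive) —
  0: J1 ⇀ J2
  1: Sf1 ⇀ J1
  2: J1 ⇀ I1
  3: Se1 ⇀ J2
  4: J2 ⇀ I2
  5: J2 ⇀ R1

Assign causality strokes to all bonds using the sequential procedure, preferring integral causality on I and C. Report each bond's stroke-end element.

β1 →Sf1  (Sf1 (Sf) sets flow on bond)
β3 →J2  (Se1 (Se) sets effort on bond)
β0 →J1  (J2: bond 3 brought effort, rest push out)
β4 →I2  (0-jn J2 has e-setter on 3)
β5 →R1  (0-jn J2 has e-setter on 3)
β2 →I1  (common-e at J1 fixed by 0)

bond 0 stroke at J1
bond 1 stroke at Sf1
bond 2 stroke at I1
bond 3 stroke at J2
bond 4 stroke at I2
bond 5 stroke at R1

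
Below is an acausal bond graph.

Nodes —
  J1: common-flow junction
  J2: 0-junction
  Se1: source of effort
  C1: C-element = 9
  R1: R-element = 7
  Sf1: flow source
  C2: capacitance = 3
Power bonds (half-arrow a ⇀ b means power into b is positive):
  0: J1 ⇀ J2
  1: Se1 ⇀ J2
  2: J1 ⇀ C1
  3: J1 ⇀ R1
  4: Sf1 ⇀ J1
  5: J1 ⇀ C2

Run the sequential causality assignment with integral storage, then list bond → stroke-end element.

β1 stroke→J2  (source Se1 imposes e)
β4 stroke→Sf1  (Sf1 fixes flow; stroke at Sf1)
β0 stroke→J1  (J1 flow already set via bond 4)
β2 stroke→J1  (1-jn J1 has f-setter on 4)
β3 stroke→J1  (common-f at J1 fixed by 4)
β5 stroke→J1  (common-f at J1 fixed by 4)

bond 0 stroke at J1
bond 1 stroke at J2
bond 2 stroke at J1
bond 3 stroke at J1
bond 4 stroke at Sf1
bond 5 stroke at J1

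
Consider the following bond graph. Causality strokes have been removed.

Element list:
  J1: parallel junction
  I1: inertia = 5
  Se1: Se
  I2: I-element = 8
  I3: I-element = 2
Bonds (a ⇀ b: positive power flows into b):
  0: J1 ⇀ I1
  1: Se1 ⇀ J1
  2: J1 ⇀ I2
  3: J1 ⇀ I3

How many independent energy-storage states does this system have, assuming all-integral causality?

b1 →J1  (Se1 fixes effort; stroke away)
b0 →I1  (J1: bond 1 brought effort, rest push out)
b2 →I2  (common-e at J1 fixed by 1)
b3 →I3  (0-jn J1 has e-setter on 1)

3  (I1, I2, I3 all integral)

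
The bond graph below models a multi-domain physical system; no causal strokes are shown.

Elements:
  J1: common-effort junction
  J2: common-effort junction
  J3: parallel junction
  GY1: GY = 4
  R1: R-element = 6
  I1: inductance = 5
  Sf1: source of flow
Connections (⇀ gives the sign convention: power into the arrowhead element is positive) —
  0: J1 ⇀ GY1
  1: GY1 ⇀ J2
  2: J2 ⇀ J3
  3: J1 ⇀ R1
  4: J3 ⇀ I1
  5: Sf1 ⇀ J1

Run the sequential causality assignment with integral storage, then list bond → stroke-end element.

b0 |J1
b1 |J2
b2 |J3
b3 |R1
b4 |I1
b5 |Sf1

bond 5 stroke→Sf1  (source Sf1 imposes f)
bond 4 stroke→I1  (I1: I, integral causality)
bond 2 stroke→J3  (only one effort-in slot at J3)
bond 1 stroke→J2  (J2: last free bond brings effort in)
bond 0 stroke→J1  (GY1 both-in/both-out from 1)
bond 3 stroke→R1  (common-e at J1 fixed by 0)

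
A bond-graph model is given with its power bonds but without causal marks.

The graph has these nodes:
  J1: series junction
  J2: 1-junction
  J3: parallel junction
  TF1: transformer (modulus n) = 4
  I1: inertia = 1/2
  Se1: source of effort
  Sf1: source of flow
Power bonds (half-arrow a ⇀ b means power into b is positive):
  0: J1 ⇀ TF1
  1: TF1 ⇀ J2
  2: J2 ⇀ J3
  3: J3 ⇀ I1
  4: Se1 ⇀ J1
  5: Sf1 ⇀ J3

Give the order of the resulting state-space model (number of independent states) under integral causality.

1  (I1 all integral)

β4 stroke→J1  (source Se1 imposes e)
β5 stroke→Sf1  (source Sf1 imposes f)
β0 stroke→TF1  (only one flow-in slot at J1)
β1 stroke→J2  (TF1: transformer flips bond 0)
β2 stroke→J3  (only one flow-in slot at J2)
β3 stroke→I1  (0-jn J3 has e-setter on 2)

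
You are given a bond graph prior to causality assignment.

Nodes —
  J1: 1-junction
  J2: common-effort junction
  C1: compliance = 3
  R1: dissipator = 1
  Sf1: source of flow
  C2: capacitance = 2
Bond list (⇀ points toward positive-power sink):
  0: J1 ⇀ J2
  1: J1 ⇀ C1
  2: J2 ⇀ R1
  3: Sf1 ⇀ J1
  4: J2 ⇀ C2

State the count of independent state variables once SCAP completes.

2  (C1, C2 all integral)

b3 stroke→Sf1  (Sf1 fixes flow; stroke at Sf1)
b0 stroke→J1  (J1 flow already set via bond 3)
b1 stroke→J1  (J1 flow already set via bond 3)
b4 stroke→J2  (C2 integral (e out))
b2 stroke→R1  (common-e at J2 fixed by 4)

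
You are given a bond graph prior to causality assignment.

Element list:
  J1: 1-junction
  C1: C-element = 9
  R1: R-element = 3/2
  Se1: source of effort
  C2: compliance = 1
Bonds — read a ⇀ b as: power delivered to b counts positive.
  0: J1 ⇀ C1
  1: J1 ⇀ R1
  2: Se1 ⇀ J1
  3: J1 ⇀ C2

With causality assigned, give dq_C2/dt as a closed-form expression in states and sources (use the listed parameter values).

bond 2 →J1  (source Se1 imposes e)
bond 0 →J1  (C1 integral (e out))
bond 3 →J1  (C2 outputs effort q/C2)
bond 1 →R1  (only one flow-in slot at J1)

dq_C2/dt = 2*E_Se1/3 - 2*q_C1/27 - 2*q_C2/3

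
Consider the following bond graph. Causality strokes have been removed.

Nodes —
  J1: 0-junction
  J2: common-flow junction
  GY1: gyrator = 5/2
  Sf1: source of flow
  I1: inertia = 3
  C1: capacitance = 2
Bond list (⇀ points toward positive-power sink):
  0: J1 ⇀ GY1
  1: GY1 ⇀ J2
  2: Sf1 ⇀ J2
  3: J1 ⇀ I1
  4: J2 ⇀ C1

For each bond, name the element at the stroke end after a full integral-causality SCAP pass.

β0 →J1
β1 →J2
β2 →Sf1
β3 →I1
β4 →J2

#2 stroke at Sf1  (Sf1: flow source, stroke at near end)
#1 stroke at J2  (J2 flow already set via bond 2)
#4 stroke at J2  (J2: bond 2 brought flow, rest push out)
#0 stroke at J1  (through GY1, causality inverts; strokes same side of GY1)
#3 stroke at I1  (0-jn J1 has e-setter on 0)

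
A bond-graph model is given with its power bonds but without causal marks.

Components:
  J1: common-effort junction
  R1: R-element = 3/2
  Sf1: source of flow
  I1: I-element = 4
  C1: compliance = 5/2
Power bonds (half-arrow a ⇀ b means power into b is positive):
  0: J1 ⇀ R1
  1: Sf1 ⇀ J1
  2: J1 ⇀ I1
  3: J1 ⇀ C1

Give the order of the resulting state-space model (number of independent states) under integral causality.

2  (C1, I1 all integral)

b1 stroke at Sf1  (Sf1 fixes flow; stroke at Sf1)
b2 stroke at I1  (prefer integral on I1)
b3 stroke at J1  (C1: C, integral causality)
b0 stroke at R1  (0-jn J1 has e-setter on 3)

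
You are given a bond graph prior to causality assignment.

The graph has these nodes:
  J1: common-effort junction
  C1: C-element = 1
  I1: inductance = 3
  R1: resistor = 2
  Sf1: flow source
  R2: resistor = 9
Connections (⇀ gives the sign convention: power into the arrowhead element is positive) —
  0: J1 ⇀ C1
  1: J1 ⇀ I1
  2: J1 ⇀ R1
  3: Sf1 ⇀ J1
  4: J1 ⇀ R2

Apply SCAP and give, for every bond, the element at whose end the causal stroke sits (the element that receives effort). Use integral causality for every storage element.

β3 stroke at Sf1  (Sf1 fixes flow; stroke at Sf1)
β0 stroke at J1  (C1: C, integral causality)
β1 stroke at I1  (common-e at J1 fixed by 0)
β2 stroke at R1  (0-jn J1 has e-setter on 0)
β4 stroke at R2  (common-e at J1 fixed by 0)

#0 →J1
#1 →I1
#2 →R1
#3 →Sf1
#4 →R2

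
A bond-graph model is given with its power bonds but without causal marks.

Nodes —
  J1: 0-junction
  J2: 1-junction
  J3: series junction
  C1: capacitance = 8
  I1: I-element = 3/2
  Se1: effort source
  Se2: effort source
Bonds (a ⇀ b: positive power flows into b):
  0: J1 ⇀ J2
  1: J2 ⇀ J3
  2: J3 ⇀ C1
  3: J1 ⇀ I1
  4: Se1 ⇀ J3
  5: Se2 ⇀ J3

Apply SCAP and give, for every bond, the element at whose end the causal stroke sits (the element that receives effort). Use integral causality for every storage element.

#4 stroke→J3  (Se1 fixes effort; stroke away)
#5 stroke→J3  (Se2 (Se) sets effort on bond)
#2 stroke→J3  (C1 outputs effort q/C1)
#1 stroke→J2  (closing 1-jn rule on J3)
#0 stroke→J1  (J2: last free bond brings flow in)
#3 stroke→I1  (J1 effort already set via bond 0)

bond 0 |J1
bond 1 |J2
bond 2 |J3
bond 3 |I1
bond 4 |J3
bond 5 |J3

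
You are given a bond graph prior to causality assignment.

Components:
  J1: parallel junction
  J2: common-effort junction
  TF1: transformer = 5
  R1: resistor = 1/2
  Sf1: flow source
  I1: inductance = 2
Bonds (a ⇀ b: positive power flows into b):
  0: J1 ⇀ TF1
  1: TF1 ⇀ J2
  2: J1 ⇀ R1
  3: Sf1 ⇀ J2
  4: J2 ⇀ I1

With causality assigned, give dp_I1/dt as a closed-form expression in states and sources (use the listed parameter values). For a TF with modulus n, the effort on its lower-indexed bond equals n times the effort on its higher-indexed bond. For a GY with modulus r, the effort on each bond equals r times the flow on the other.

bond 3 stroke→Sf1  (Sf1 fixes flow; stroke at Sf1)
bond 4 stroke→I1  (I1: I, integral causality)
bond 1 stroke→J2  (J2: last free bond brings effort in)
bond 0 stroke→TF1  (TF TF1: opposite of bond 1)
bond 2 stroke→J1  (J1: last free bond brings effort in)

dp_I1/dt = F_Sf1/50 - p_I1/100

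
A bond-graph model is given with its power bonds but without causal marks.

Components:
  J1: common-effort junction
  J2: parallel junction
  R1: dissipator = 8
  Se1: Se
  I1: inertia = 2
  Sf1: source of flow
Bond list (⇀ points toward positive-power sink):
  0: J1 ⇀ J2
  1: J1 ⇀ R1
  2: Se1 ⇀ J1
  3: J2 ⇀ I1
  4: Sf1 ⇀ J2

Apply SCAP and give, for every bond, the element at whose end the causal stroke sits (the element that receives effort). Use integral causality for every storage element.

#2 stroke at J1  (Se1 (Se) sets effort on bond)
#4 stroke at Sf1  (Sf1: flow source, stroke at near end)
#0 stroke at J2  (J1 effort already set via bond 2)
#1 stroke at R1  (0-jn J1 has e-setter on 2)
#3 stroke at I1  (J2: bond 0 brought effort, rest push out)

β0 stroke at J2
β1 stroke at R1
β2 stroke at J1
β3 stroke at I1
β4 stroke at Sf1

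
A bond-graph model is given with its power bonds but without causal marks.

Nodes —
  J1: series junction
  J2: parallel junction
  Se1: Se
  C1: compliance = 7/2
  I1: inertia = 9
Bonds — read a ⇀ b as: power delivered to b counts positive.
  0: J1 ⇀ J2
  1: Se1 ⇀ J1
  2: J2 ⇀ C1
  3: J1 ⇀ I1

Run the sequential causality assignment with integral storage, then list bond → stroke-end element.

β0 |J1
β1 |J1
β2 |J2
β3 |I1

b1 stroke at J1  (Se1: effort source, stroke at far end)
b2 stroke at J2  (C1: C, integral causality)
b0 stroke at J1  (J2 effort already set via bond 2)
b3 stroke at I1  (J1: last free bond brings flow in)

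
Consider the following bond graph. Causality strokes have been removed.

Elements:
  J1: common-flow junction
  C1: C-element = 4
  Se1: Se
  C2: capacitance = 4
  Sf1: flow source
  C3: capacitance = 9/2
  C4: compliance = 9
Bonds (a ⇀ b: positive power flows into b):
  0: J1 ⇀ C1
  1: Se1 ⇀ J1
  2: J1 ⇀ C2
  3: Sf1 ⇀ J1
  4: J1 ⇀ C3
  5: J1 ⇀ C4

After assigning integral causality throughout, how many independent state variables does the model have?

b1 stroke→J1  (Se1 (Se) sets effort on bond)
b3 stroke→Sf1  (source Sf1 imposes f)
b0 stroke→J1  (common-f at J1 fixed by 3)
b2 stroke→J1  (common-f at J1 fixed by 3)
b4 stroke→J1  (J1 flow already set via bond 3)
b5 stroke→J1  (J1: bond 3 brought flow, rest push out)

4  (C1, C2, C3, C4 all integral)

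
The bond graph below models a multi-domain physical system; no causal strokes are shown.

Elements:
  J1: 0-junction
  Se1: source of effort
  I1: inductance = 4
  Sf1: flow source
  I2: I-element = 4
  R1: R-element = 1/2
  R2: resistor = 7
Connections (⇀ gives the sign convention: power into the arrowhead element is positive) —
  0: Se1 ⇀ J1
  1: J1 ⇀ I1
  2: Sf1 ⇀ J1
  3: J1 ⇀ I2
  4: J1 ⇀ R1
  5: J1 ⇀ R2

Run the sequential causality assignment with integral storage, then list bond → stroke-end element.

β0 stroke at J1
β1 stroke at I1
β2 stroke at Sf1
β3 stroke at I2
β4 stroke at R1
β5 stroke at R2

#0 stroke at J1  (Se1 (Se) sets effort on bond)
#2 stroke at Sf1  (Sf1 fixes flow; stroke at Sf1)
#1 stroke at I1  (J1 effort already set via bond 0)
#3 stroke at I2  (common-e at J1 fixed by 0)
#4 stroke at R1  (J1: bond 0 brought effort, rest push out)
#5 stroke at R2  (common-e at J1 fixed by 0)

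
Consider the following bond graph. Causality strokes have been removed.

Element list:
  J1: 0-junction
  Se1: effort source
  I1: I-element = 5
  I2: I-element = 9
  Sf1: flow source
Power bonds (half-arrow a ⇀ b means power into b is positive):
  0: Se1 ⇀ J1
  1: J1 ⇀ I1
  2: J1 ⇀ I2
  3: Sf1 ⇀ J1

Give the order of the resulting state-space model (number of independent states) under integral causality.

2  (I1, I2 all integral)

bond 0 stroke→J1  (Se1 fixes effort; stroke away)
bond 3 stroke→Sf1  (Sf1: flow source, stroke at near end)
bond 1 stroke→I1  (0-jn J1 has e-setter on 0)
bond 2 stroke→I2  (J1 effort already set via bond 0)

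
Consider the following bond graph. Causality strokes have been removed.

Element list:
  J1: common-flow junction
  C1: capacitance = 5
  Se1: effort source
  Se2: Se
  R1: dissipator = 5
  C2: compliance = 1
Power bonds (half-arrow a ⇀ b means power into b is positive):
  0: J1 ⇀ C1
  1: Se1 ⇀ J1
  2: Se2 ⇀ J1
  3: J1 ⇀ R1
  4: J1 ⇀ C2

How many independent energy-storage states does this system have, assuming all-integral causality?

2  (C1, C2 all integral)

β1 |J1  (Se1 (Se) sets effort on bond)
β2 |J1  (Se2 (Se) sets effort on bond)
β0 |J1  (prefer integral on C1)
β4 |J1  (prefer integral on C2)
β3 |R1  (J1: last free bond brings flow in)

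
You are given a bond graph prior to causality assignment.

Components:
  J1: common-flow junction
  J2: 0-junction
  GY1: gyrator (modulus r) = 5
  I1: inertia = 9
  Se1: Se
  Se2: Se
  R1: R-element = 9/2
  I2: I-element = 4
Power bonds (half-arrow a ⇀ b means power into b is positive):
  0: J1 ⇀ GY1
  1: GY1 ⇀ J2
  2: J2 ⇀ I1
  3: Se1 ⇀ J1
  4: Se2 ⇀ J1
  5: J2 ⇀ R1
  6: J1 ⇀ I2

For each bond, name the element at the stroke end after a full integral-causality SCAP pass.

β0 →J1
β1 →J2
β2 →I1
β3 →J1
β4 →J1
β5 →R1
β6 →I2

β3 stroke at J1  (Se1 (Se) sets effort on bond)
β4 stroke at J1  (Se2: effort source, stroke at far end)
β2 stroke at I1  (I1 integral (f out))
β6 stroke at I2  (I2 outputs flow p/I2)
β0 stroke at J1  (1-jn J1 has f-setter on 6)
β1 stroke at J2  (GY GY1: same side as bond 0)
β5 stroke at R1  (J2 effort already set via bond 1)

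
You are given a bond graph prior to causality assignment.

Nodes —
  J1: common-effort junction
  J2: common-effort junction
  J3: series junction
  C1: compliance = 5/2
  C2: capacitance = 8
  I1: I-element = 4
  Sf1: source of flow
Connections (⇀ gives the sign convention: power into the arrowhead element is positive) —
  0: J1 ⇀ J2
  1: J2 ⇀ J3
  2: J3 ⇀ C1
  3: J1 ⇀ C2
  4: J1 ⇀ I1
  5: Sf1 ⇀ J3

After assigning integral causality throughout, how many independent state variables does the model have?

3  (C1, C2, I1 all integral)

b5 stroke at Sf1  (Sf1 (Sf) sets flow on bond)
b1 stroke at J3  (common-f at J3 fixed by 5)
b2 stroke at J3  (common-f at J3 fixed by 5)
b0 stroke at J2  (only one effort-in slot at J2)
b3 stroke at J1  (C2 outputs effort q/C2)
b4 stroke at I1  (common-e at J1 fixed by 3)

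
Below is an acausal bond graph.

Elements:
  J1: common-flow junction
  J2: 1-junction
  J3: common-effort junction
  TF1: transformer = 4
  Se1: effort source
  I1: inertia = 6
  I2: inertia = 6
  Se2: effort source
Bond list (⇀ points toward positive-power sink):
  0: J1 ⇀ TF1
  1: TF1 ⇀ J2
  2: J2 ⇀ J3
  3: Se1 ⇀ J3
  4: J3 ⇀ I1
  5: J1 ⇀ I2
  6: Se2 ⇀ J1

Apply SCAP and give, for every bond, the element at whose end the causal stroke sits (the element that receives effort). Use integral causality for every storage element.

b3 stroke at J3  (Se1: effort source, stroke at far end)
b6 stroke at J1  (Se2 fixes effort; stroke away)
b2 stroke at J2  (0-jn J3 has e-setter on 3)
b4 stroke at I1  (J3: bond 3 brought effort, rest push out)
b1 stroke at TF1  (closing 1-jn rule on J2)
b0 stroke at J1  (TF TF1: opposite of bond 1)
b5 stroke at I2  (J1: last free bond brings flow in)

bond 0 |J1
bond 1 |TF1
bond 2 |J2
bond 3 |J3
bond 4 |I1
bond 5 |I2
bond 6 |J1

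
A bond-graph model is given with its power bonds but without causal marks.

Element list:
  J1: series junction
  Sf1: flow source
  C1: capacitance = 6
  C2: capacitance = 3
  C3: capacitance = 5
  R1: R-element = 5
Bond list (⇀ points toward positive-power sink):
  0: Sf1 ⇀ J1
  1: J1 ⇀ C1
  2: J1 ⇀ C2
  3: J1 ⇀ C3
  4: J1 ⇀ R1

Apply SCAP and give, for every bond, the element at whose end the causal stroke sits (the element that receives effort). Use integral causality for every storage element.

b0 →Sf1  (Sf1 fixes flow; stroke at Sf1)
b1 →J1  (J1 flow already set via bond 0)
b2 →J1  (J1 flow already set via bond 0)
b3 →J1  (common-f at J1 fixed by 0)
b4 →J1  (1-jn J1 has f-setter on 0)

bond 0 →Sf1
bond 1 →J1
bond 2 →J1
bond 3 →J1
bond 4 →J1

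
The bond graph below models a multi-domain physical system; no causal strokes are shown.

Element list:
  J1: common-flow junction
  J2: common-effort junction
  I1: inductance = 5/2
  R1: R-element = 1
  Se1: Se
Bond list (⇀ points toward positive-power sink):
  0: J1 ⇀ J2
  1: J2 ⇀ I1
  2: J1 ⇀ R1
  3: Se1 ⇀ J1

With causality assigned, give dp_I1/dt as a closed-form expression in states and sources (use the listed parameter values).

b3 stroke→J1  (Se1 (Se) sets effort on bond)
b1 stroke→I1  (I1: I, integral causality)
b0 stroke→J2  (only one effort-in slot at J2)
b2 stroke→J1  (J1 flow already set via bond 0)

dp_I1/dt = E_Se1 - 2*p_I1/5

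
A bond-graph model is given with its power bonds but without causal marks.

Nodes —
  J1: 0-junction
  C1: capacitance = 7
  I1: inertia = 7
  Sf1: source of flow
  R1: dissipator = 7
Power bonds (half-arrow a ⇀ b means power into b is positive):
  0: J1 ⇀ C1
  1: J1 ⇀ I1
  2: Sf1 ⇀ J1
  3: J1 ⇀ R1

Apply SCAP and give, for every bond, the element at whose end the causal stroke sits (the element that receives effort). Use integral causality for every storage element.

bond 0 stroke at J1
bond 1 stroke at I1
bond 2 stroke at Sf1
bond 3 stroke at R1

b2 |Sf1  (Sf1 fixes flow; stroke at Sf1)
b0 |J1  (C1 integral (e out))
b1 |I1  (0-jn J1 has e-setter on 0)
b3 |R1  (0-jn J1 has e-setter on 0)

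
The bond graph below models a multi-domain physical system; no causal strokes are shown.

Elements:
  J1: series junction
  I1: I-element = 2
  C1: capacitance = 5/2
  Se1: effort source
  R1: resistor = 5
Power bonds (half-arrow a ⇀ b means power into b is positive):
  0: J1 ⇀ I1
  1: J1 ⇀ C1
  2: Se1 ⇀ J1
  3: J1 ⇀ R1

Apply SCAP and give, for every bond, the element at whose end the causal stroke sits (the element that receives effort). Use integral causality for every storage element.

bond 2 stroke at J1  (Se1 fixes effort; stroke away)
bond 0 stroke at I1  (I1 integral (f out))
bond 1 stroke at J1  (J1 flow already set via bond 0)
bond 3 stroke at J1  (J1: bond 0 brought flow, rest push out)

β0 stroke→I1
β1 stroke→J1
β2 stroke→J1
β3 stroke→J1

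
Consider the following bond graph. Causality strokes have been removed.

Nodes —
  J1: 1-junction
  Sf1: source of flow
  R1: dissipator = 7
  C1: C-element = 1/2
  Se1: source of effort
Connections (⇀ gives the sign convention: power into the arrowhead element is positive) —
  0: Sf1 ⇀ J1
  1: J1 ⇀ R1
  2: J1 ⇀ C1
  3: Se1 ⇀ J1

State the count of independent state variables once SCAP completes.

1  (C1 all integral)

#0 →Sf1  (Sf1 fixes flow; stroke at Sf1)
#3 →J1  (Se1 (Se) sets effort on bond)
#1 →J1  (1-jn J1 has f-setter on 0)
#2 →J1  (common-f at J1 fixed by 0)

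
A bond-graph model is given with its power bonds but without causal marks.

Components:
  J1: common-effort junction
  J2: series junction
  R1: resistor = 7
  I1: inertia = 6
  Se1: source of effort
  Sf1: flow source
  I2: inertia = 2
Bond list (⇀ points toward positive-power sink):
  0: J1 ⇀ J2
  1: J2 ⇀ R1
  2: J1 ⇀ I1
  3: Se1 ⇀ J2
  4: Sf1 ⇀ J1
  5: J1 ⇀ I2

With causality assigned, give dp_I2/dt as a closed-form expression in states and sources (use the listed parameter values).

#3 stroke→J2  (source Se1 imposes e)
#4 stroke→Sf1  (Sf1: flow source, stroke at near end)
#2 stroke→I1  (prefer integral on I1)
#5 stroke→I2  (I2 outputs flow p/I2)
#0 stroke→J1  (J1 needs exactly one e-in)
#1 stroke→J2  (J2 flow already set via bond 0)

dp_I2/dt = -E_Se1 + 7*F_Sf1 - 7*p_I1/6 - 7*p_I2/2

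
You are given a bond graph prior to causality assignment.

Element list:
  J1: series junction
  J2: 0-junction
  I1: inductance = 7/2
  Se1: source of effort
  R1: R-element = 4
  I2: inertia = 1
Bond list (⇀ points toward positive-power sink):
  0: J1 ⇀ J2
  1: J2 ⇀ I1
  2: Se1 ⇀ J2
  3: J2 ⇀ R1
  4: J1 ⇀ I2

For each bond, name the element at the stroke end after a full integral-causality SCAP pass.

bond 2 |J2  (Se1 (Se) sets effort on bond)
bond 0 |J1  (J2: bond 2 brought effort, rest push out)
bond 1 |I1  (J2 effort already set via bond 2)
bond 3 |R1  (J2: bond 2 brought effort, rest push out)
bond 4 |I2  (only one flow-in slot at J1)

#0 |J1
#1 |I1
#2 |J2
#3 |R1
#4 |I2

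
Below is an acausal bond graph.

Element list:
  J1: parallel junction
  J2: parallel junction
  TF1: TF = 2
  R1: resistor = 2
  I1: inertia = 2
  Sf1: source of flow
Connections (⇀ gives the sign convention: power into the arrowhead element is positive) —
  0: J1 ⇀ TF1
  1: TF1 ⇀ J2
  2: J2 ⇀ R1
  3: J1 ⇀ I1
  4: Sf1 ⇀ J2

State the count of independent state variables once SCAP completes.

bond 4 →Sf1  (Sf1 fixes flow; stroke at Sf1)
bond 3 →I1  (prefer integral on I1)
bond 0 →J1  (closing 0-jn rule on J1)
bond 1 →TF1  (TF1 one-in-one-out from 0)
bond 2 →J2  (J2 needs exactly one e-in)

1  (I1 all integral)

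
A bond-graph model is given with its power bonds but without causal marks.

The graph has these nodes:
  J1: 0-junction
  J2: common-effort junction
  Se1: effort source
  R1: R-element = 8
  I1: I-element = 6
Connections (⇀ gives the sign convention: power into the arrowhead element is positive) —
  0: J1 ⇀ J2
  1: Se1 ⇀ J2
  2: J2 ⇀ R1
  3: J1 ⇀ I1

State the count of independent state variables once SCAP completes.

β1 stroke at J2  (source Se1 imposes e)
β0 stroke at J1  (J2: bond 1 brought effort, rest push out)
β2 stroke at R1  (0-jn J2 has e-setter on 1)
β3 stroke at I1  (0-jn J1 has e-setter on 0)

1  (I1 all integral)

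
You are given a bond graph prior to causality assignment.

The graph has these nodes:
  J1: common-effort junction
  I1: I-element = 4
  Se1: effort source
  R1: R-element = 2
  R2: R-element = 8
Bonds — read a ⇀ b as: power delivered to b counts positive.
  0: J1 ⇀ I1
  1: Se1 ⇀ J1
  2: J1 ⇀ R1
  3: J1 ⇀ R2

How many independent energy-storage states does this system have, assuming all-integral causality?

1  (I1 all integral)

β1 →J1  (Se1 fixes effort; stroke away)
β0 →I1  (common-e at J1 fixed by 1)
β2 →R1  (0-jn J1 has e-setter on 1)
β3 →R2  (0-jn J1 has e-setter on 1)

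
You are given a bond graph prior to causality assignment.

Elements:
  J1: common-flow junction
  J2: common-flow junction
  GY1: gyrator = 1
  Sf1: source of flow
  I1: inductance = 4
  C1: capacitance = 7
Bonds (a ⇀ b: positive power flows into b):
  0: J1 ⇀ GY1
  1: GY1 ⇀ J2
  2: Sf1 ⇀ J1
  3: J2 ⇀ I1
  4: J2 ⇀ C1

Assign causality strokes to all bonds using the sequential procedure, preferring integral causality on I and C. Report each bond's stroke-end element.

b0 |J1
b1 |J2
b2 |Sf1
b3 |I1
b4 |J2

#2 stroke→Sf1  (Sf1 (Sf) sets flow on bond)
#0 stroke→J1  (J1: bond 2 brought flow, rest push out)
#1 stroke→J2  (GY1 both-in/both-out from 0)
#3 stroke→I1  (prefer integral on I1)
#4 stroke→J2  (J2 flow already set via bond 3)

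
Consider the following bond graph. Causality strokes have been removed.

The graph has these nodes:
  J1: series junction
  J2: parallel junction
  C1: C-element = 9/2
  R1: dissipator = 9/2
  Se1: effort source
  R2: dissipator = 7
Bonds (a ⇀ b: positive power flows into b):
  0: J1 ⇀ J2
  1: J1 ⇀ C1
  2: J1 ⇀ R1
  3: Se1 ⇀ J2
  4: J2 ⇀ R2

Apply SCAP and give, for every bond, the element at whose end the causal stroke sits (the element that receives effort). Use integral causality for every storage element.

β3 →J2  (Se1 (Se) sets effort on bond)
β0 →J1  (J2: bond 3 brought effort, rest push out)
β4 →R2  (0-jn J2 has e-setter on 3)
β1 →J1  (C1: C, integral causality)
β2 →R1  (J1 needs exactly one f-in)

#0 stroke→J1
#1 stroke→J1
#2 stroke→R1
#3 stroke→J2
#4 stroke→R2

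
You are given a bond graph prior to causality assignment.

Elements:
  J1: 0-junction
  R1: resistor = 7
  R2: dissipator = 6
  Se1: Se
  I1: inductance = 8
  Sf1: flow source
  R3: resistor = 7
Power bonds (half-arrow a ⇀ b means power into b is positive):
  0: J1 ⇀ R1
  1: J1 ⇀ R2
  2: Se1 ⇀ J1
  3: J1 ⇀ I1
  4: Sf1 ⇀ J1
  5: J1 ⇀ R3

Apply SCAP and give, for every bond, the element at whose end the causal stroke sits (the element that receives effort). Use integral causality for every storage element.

bond 2 →J1  (Se1 fixes effort; stroke away)
bond 4 →Sf1  (source Sf1 imposes f)
bond 0 →R1  (common-e at J1 fixed by 2)
bond 1 →R2  (common-e at J1 fixed by 2)
bond 3 →I1  (J1: bond 2 brought effort, rest push out)
bond 5 →R3  (common-e at J1 fixed by 2)

#0 |R1
#1 |R2
#2 |J1
#3 |I1
#4 |Sf1
#5 |R3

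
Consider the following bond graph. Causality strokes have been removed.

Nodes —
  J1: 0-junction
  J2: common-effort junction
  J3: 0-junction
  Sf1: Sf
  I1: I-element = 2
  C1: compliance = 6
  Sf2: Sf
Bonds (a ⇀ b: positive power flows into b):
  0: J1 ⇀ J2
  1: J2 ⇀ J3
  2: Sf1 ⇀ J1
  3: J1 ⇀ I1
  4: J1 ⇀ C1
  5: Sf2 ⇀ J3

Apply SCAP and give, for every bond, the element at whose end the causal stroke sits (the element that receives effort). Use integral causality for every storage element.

#2 stroke at Sf1  (Sf1 fixes flow; stroke at Sf1)
#5 stroke at Sf2  (Sf2 (Sf) sets flow on bond)
#1 stroke at J3  (only one effort-in slot at J3)
#0 stroke at J2  (closing 0-jn rule on J2)
#3 stroke at I1  (I1: I, integral causality)
#4 stroke at J1  (only one effort-in slot at J1)

b0 stroke at J2
b1 stroke at J3
b2 stroke at Sf1
b3 stroke at I1
b4 stroke at J1
b5 stroke at Sf2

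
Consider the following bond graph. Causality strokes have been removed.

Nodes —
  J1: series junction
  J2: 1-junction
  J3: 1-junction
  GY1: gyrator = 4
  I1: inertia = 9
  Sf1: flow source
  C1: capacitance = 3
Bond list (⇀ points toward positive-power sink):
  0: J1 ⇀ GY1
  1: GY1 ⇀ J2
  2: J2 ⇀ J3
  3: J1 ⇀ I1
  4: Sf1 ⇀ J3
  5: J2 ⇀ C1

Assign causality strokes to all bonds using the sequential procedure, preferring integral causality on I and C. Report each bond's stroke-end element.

bond 4 →Sf1  (Sf1: flow source, stroke at near end)
bond 2 →J3  (1-jn J3 has f-setter on 4)
bond 1 →J2  (J2: bond 2 brought flow, rest push out)
bond 5 →J2  (J2: bond 2 brought flow, rest push out)
bond 0 →J1  (GY GY1: same side as bond 1)
bond 3 →I1  (closing 1-jn rule on J1)

b0 →J1
b1 →J2
b2 →J3
b3 →I1
b4 →Sf1
b5 →J2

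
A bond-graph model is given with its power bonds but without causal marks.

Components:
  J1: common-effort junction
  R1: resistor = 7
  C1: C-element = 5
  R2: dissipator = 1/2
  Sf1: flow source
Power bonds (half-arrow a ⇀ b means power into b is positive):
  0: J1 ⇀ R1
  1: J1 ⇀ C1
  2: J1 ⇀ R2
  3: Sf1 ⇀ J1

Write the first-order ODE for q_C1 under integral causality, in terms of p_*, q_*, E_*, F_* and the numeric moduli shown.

dq_C1/dt = F_Sf1 - 3*q_C1/7

β3 stroke at Sf1  (Sf1: flow source, stroke at near end)
β1 stroke at J1  (C1: C, integral causality)
β0 stroke at R1  (0-jn J1 has e-setter on 1)
β2 stroke at R2  (J1: bond 1 brought effort, rest push out)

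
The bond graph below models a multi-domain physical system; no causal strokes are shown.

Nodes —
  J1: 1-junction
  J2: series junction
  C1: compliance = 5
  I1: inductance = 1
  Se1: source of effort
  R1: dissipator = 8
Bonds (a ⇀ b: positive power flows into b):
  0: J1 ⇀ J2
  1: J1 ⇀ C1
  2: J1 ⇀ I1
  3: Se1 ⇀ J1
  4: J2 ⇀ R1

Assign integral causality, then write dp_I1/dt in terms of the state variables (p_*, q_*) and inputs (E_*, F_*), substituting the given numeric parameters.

dp_I1/dt = E_Se1 - 8*p_I1 - q_C1/5

#3 |J1  (Se1 (Se) sets effort on bond)
#1 |J1  (C1: C, integral causality)
#2 |I1  (I1: I, integral causality)
#0 |J1  (J1: bond 2 brought flow, rest push out)
#4 |J2  (1-jn J2 has f-setter on 0)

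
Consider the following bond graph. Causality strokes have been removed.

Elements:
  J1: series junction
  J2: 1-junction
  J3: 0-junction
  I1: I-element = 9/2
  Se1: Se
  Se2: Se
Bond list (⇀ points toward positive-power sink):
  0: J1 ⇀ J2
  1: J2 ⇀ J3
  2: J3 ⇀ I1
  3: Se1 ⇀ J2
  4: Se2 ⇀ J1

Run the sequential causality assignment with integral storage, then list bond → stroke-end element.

#3 |J2  (Se1 fixes effort; stroke away)
#4 |J1  (Se2: effort source, stroke at far end)
#0 |J2  (J1 needs exactly one f-in)
#1 |J3  (closing 1-jn rule on J2)
#2 |I1  (common-e at J3 fixed by 1)

bond 0 |J2
bond 1 |J3
bond 2 |I1
bond 3 |J2
bond 4 |J1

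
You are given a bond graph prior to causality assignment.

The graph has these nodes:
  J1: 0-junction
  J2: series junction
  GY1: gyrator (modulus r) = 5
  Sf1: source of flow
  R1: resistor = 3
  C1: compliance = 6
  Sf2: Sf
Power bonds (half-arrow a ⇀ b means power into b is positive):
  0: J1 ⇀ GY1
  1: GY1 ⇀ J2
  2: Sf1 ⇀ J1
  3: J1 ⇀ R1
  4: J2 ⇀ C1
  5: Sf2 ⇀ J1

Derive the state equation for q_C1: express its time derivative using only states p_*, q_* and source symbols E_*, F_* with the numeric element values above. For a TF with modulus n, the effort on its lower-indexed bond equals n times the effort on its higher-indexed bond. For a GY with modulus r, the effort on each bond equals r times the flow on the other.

dq_C1/dt = 3*F_Sf1/5 + 3*F_Sf2/5 - q_C1/50

β2 stroke at Sf1  (Sf1: flow source, stroke at near end)
β5 stroke at Sf2  (Sf2: flow source, stroke at near end)
β4 stroke at J2  (C1: C, integral causality)
β1 stroke at GY1  (only one flow-in slot at J2)
β0 stroke at GY1  (GY GY1: same side as bond 1)
β3 stroke at J1  (J1 needs exactly one e-in)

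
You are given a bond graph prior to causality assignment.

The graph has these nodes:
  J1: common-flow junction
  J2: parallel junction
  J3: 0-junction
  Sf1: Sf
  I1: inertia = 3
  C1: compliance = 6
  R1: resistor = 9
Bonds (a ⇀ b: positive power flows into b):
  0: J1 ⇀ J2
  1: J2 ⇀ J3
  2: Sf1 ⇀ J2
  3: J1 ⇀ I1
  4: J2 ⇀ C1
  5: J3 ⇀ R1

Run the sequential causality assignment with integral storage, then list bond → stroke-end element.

#0 |J1
#1 |J3
#2 |Sf1
#3 |I1
#4 |J2
#5 |R1

b2 |Sf1  (Sf1 (Sf) sets flow on bond)
b3 |I1  (I1: I, integral causality)
b0 |J1  (J1 flow already set via bond 3)
b4 |J2  (C1 integral (e out))
b1 |J3  (0-jn J2 has e-setter on 4)
b5 |R1  (0-jn J3 has e-setter on 1)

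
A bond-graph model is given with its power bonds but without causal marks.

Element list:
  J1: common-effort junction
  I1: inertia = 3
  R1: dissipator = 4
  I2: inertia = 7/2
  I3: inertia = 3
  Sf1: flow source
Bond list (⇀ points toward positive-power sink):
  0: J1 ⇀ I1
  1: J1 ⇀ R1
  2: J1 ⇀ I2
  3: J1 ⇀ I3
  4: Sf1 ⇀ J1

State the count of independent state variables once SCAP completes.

b4 stroke at Sf1  (Sf1 (Sf) sets flow on bond)
b0 stroke at I1  (I1: I, integral causality)
b2 stroke at I2  (I2: I, integral causality)
b3 stroke at I3  (I3 outputs flow p/I3)
b1 stroke at J1  (J1 needs exactly one e-in)

3  (I1, I2, I3 all integral)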